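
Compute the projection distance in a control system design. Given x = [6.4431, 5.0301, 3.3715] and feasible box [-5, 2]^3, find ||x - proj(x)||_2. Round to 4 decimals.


Project each component onto [-5, 2].
clip(6.4431) = 2.0, clip(5.0301) = 2.0, clip(3.3715) = 2.0
Projection = [2.0, 2.0, 2.0]
Squared diffs: [19.7411, 9.1815, 1.881]
Distance = sqrt(30.8036) = 5.5501


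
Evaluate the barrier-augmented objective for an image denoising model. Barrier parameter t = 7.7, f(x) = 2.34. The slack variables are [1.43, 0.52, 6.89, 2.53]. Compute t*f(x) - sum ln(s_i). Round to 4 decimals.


Step 1: Compute log-barrier.
ln values: [0.3577, -0.6539, 1.9301, 0.9282]
phi = -(0.3577 - 0.6539 + 1.9301 + 0.9282) = -2.562
Step 2: Compute augmented objective.
t*f(x) = 7.7*2.34 = 18.018
Total = 18.018 - 2.562 = 15.456


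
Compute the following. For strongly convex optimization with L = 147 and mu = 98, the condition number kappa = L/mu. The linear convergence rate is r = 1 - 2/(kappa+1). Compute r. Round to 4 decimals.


Step 1: Compute the condition number.
kappa = L/mu = 147/98 = 1.5
Step 2: Compute the convergence rate.
r = 1 - 2/(kappa + 1) = 1 - 2*mu/(L + mu) = (L - mu)/(L + mu) = 49/245 = 0.2


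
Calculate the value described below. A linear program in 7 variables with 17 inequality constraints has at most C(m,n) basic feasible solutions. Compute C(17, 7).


Each vertex corresponds to some choice of n active constraints out of m, so the number of vertices is at most C(m, n) = m! / (n!(m-n)!).
m = 17, n = 7
Numerator: 17 * 16 * 15 * 14 * 13 * 12 * 11
Denominator: 7! = 5040
C(17, 7) = 19448


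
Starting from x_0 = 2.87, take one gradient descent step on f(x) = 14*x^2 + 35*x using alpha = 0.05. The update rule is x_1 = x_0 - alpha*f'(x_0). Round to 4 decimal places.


We compute the gradient at x_0 and apply the update.
f'(x) = 28*x + 35
f'(2.87) = 28*2.87 + 35 = 115.36
x_1 = 2.87 - 0.05*115.36 = -2.898


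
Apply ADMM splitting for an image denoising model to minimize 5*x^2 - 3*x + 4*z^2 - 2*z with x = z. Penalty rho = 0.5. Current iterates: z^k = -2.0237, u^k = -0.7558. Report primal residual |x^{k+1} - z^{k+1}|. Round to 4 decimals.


ADMM iteration with rho = 0.5, z^k = -2.0237, u^k = -0.7558
Step 1: x-update.
Minimize 5*x^2 - 3*x + (0.5/2)*(x + 2.0237 - 0.7558)^2
FOC: (2*5 + 0.5)*x = 3 + 0.5*(-2.0237 + 0.7558)
x^{k+1} = 0.2253
Step 2: z-update.
Minimize 4*z^2 - 2*z + (0.5/2)*(0.2253 - z - 0.7558)^2
FOC: (2*4 + 0.5)*z = 2 + 0.5*(0.2253 - 0.7558)
z^{k+1} = 0.2041
Step 3: u-update.
u^{k+1} = -0.7558 + 0.2253 - 0.2041 = -0.7346
Step 4: Primal residual = |0.2253 - 0.2041| = 0.0212


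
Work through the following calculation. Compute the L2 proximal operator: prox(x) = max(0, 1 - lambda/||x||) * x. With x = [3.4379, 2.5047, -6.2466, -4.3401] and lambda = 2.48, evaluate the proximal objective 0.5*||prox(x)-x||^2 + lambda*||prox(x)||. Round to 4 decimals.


Step 1: Compute ||x||.
||x|| = 8.7149
Step 2: Compute scaling factor.
scale = max(0, 1 - 2.48/8.7149) = 0.7154
Step 3: prox(x) = [2.4596, 1.7919, -4.469, -3.105]
||prox(x)|| = 6.2349
Step 4: Proximal objective.
0.5*||prox-x||^2 = 3.0752
lambda*||prox|| = 15.4626
Total = 18.5377


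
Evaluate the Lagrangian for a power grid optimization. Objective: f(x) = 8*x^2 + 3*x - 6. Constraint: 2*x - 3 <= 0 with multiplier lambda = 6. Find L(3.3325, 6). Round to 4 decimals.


Step 1: Evaluate f(x).
f(3.3325) = 8*3.3325^2 + 3*3.3325 - 6 = 92.842
Step 2: Evaluate g(x).
g(3.3325) = 2*3.3325 - 3 = 3.665
Step 3: Compute Lagrangian.
L = 92.842 + 6*3.665 = 114.832


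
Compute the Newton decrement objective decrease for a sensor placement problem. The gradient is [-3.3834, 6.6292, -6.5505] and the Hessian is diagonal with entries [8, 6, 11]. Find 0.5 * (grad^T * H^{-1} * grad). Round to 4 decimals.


Step 1: H is diagonal, so H^(-1) * g = [-0.4229, 1.1049, -0.5955].
Step 2: g^T H^(-1) g = sum_i g_i^2 / H_ii
  = (-3.3834)^2/8 + (6.6292)^2/6 + (-6.5505)^2/11
  = 1.4309 + 7.3244 + 3.9008 = 12.6561
Step 3: Objective decrease = 0.5 * g^T H^(-1) g = 6.3281


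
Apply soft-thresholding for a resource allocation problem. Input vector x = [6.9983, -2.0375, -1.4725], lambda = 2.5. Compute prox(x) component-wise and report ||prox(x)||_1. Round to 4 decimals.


Soft-thresholding with lambda = 2.5:
prox(6.9983) = sign(6.9983)*max(|6.9983| - 2.5, 0) = 4.4983
prox(-2.0375) = sign(-2.0375)*max(|-2.0375| - 2.5, 0) = 0.0
prox(-1.4725) = sign(-1.4725)*max(|-1.4725| - 2.5, 0) = 0.0
prox(x) = [4.4983, 0.0, 0.0]
||prox(x)||_1 = 4.4983 + 0.0 + 0.0 = 4.4983


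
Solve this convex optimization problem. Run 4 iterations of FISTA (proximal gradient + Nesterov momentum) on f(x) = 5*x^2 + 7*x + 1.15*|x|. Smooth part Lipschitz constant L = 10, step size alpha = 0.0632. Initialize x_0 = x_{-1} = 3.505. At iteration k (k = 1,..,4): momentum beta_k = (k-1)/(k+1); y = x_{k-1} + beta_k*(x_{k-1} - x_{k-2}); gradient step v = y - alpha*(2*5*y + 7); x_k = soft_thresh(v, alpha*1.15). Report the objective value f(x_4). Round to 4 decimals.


FISTA on f(x) = 5*x^2 + 7*x + 1.15*|x|
L = 10, alpha = 0.0632
Iteration 1: beta = 0.0, y = 3.505 + 0.0*(3.505 - 3.505) = 3.505
  grad(y) = 42.05, v = y - alpha*grad = 0.8474
  prox(v) = soft_thresh(0.8474, 0.0727) = 0.7748
Iteration 2: beta = 0.3333, y = 0.7748 + 0.3333*(0.7748 - 3.505) = -0.1353
  grad(y) = 5.6468, v = y - alpha*grad = -0.4922
  prox(v) = soft_thresh(-0.4922, 0.0727) = -0.4195
Iteration 3: beta = 0.5, y = -0.4195 + 0.5*(-0.4195 - 0.7748) = -1.0167
  grad(y) = -3.1666, v = y - alpha*grad = -0.8165
  prox(v) = soft_thresh(-0.8165, 0.0727) = -0.7438
Iteration 4: beta = 0.6, y = -0.7438 + 0.6*(-0.7438 + 0.4195) = -0.9384
  grad(y) = -2.3845, v = y - alpha*grad = -0.7877
  prox(v) = soft_thresh(-0.7877, 0.0727) = -0.7151
f(x_4) = 5*(-0.7151)^2 + 7*(-0.7151) + 1.15*|-0.7151| = -1.6265


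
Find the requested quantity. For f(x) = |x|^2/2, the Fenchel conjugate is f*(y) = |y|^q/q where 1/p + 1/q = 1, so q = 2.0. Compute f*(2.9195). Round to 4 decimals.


The conjugate exponent q satisfies 1/p + 1/q = 1.
p = 2, so q = 2/(2 - 1) = 2.0
|y|^q = 2.9195^2.0 = 8.5235
f*(2.9195) = 8.5235 / 2.0 = 4.2617


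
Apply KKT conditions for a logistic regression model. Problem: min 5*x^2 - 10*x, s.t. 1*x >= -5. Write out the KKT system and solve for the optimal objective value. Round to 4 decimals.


Step 1: Try lambda = 0 (constraint inactive).
Stationarity: 2*5*x - 10 = 0
x* = 10/(2*5) = 1.0
Check constraint: 1*1.0 = 1.0 >= -5 -- satisfied.
Step 2: Compute optimal value.
f(x*) = 5*1.0^2 - 10*1.0 = -5.0


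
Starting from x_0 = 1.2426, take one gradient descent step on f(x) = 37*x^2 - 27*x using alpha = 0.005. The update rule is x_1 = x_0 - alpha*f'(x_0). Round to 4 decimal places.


We compute the gradient at x_0 and apply the update.
f'(x) = 74*x - 27
f'(1.2426) = 74*1.2426 - 27 = 64.9524
x_1 = 1.2426 - 0.005*64.9524 = 0.9178


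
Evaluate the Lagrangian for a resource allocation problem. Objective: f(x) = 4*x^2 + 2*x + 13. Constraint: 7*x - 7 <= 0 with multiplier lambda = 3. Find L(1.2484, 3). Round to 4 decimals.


Step 1: Evaluate f(x).
f(1.2484) = 4*1.2484^2 + 2*1.2484 + 13 = 21.7308
Step 2: Evaluate g(x).
g(1.2484) = 7*1.2484 - 7 = 1.7388
Step 3: Compute Lagrangian.
L = 21.7308 + 3*1.7388 = 26.9472


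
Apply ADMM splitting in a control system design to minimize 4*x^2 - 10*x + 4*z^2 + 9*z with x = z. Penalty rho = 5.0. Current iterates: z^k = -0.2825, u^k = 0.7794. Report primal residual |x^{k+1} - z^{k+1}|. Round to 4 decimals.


ADMM iteration with rho = 5.0, z^k = -0.2825, u^k = 0.7794
Step 1: x-update.
Minimize 4*x^2 - 10*x + (5.0/2)*(x + 0.2825 + 0.7794)^2
FOC: (2*4 + 5.0)*x = 10 + 5.0*(-0.2825 - 0.7794)
x^{k+1} = 0.3608
Step 2: z-update.
Minimize 4*z^2 + 9*z + (5.0/2)*(0.3608 - z + 0.7794)^2
FOC: (2*4 + 5.0)*z = -9 + 5.0*(0.3608 + 0.7794)
z^{k+1} = -0.2538
Step 3: u-update.
u^{k+1} = 0.7794 + 0.3608 + 0.2538 = 1.394
Step 4: Primal residual = |0.3608 + 0.2538| = 0.6146


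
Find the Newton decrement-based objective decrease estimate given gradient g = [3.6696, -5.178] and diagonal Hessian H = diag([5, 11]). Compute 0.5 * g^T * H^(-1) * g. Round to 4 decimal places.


Step 1: H is diagonal, so H^(-1) * g = [0.7339, -0.4707].
Step 2: g^T H^(-1) g = sum_i g_i^2 / H_ii
  = (3.6696)^2/5 + (-5.178)^2/11
  = 2.6932 + 2.4374 = 5.1306
Step 3: Objective decrease = 0.5 * g^T H^(-1) g = 2.5653


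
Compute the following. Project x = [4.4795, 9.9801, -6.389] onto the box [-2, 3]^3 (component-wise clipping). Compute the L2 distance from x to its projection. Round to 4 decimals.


Project each component onto [-2, 3].
clip(4.4795) = 3.0, clip(9.9801) = 3.0, clip(-6.389) = -2.0
Projection = [3.0, 3.0, -2.0]
Squared diffs: [2.1889, 48.7218, 19.2633]
Distance = sqrt(70.174) = 8.377


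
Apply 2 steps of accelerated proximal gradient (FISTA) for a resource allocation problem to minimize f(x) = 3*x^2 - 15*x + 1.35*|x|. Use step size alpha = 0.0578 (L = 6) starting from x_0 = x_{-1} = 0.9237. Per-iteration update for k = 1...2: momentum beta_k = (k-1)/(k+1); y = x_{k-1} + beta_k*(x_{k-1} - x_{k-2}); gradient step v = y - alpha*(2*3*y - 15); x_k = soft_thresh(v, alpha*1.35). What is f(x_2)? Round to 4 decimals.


FISTA on f(x) = 3*x^2 - 15*x + 1.35*|x|
L = 6, alpha = 0.0578
Iteration 1: beta = 0.0, y = 0.9237 + 0.0*(0.9237 - 0.9237) = 0.9237
  grad(y) = -9.4578, v = y - alpha*grad = 1.4704
  prox(v) = soft_thresh(1.4704, 0.078) = 1.3923
Iteration 2: beta = 0.3333, y = 1.3923 + 0.3333*(1.3923 - 0.9237) = 1.5485
  grad(y) = -5.7088, v = y - alpha*grad = 1.8785
  prox(v) = soft_thresh(1.8785, 0.078) = 1.8005
f(x_2) = 3*1.8005^2 - 15*1.8005 + 1.35*|1.8005| = -14.8514


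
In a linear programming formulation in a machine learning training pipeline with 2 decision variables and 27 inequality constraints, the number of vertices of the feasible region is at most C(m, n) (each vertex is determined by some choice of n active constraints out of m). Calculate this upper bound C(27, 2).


Each vertex corresponds to some choice of n active constraints out of m, so the number of vertices is at most C(m, n) = m! / (n!(m-n)!).
m = 27, n = 2
Numerator: 27 * 26
Denominator: 2! = 2
C(27, 2) = 351


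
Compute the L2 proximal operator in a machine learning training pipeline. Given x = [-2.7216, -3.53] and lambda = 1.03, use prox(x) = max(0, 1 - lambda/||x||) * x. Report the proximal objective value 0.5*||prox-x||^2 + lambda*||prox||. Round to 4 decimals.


Step 1: Compute ||x||.
||x|| = 4.4574
Step 2: Compute scaling factor.
scale = max(0, 1 - 1.03/4.4574) = 0.7689
Step 3: prox(x) = [-2.0927, -2.7143]
||prox(x)|| = 3.4274
Step 4: Proximal objective.
0.5*||prox-x||^2 = 0.5305
lambda*||prox|| = 3.5302
Total = 4.0606


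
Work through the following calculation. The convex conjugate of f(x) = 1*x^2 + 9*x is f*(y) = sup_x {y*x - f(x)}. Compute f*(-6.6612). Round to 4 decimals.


f*(y) = sup_x {y*x - a*x^2 - b*x} = sup_x {(y-b)*x - a*x^2}
FOC: (y - b) - 2a*x = 0 => x* = (y - b)/(2a)
x* = (-6.6612 - 9)/(2*1) = -7.8306
f*(-6.6612) = (y-b)^2/(4a) = (-6.6612 - 9)^2/(4*1)
= 245.2732/4 = 61.3183


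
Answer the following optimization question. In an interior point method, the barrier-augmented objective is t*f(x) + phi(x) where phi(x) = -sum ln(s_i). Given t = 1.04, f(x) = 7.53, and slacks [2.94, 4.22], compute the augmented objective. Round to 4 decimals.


Step 1: Compute log-barrier.
ln values: [1.0784, 1.4398]
phi = -(1.0784 + 1.4398) = -2.5182
Step 2: Compute augmented objective.
t*f(x) = 1.04*7.53 = 7.8312
Total = 7.8312 - 2.5182 = 5.313


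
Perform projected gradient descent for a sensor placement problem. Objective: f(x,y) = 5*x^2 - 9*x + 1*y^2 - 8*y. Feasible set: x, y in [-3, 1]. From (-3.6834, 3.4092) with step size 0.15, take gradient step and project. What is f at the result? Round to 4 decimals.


Step 1: Compute gradient at (-3.6834, 3.4092).
grad_x = 2*5*-3.6834 - 9 = -45.834
grad_y = 2*1*3.4092 - 8 = -1.1816
Step 2: Gradient step.
x_raw = -3.6834 - 0.15*-45.834 = 3.1917
y_raw = 3.4092 - 0.15*-1.1816 = 3.5864
Step 3: Project onto [-3, 1].
x_proj = clip(3.1917) = 1.0
y_proj = clip(3.5864) = 1.0
Step 4: Evaluate f.
f(1.0, 1.0) = -11.0


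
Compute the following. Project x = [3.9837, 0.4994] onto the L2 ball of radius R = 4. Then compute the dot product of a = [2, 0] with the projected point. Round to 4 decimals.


Step 1: Compute ||x|| (intermediates to 6 decimals).
||x|| = sqrt(3.9837^2 + 0.4994^2) = 4.014881
Step 2: Project.
Since ||x|| > R, scale = R/||x|| = 4/4.014881 = 0.996294, proj(x) = scale * x
proj(x) = [3.968936, 0.497549]
Step 3: Dot product.
a^T * proj(x) = 2*3.968936 + 0*0.497549 = 7.9379


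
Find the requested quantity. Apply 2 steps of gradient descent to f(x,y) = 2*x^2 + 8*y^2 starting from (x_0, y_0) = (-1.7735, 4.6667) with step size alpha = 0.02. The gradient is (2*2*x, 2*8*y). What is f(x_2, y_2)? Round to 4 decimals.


Gradient descent on f(x,y) = 2*x^2 + 8*y^2.
Starting point: (-1.7735, 4.6667), alpha = 0.02
Step 1: grad_x = 2*2*-1.7735 = -7.094, grad_y = 2*8*4.6667 = 74.6672
  x_1 = -1.7735 - 0.02*-7.094 = -1.6316
  y_1 = 4.6667 - 0.02*74.6672 = 3.1734
Step 2: grad_x = 2*2*-1.6316 = -6.5265, grad_y = 2*8*3.1734 = 50.7737
  x_2 = -1.6316 - 0.02*-6.5265 = -1.5011
  y_2 = 3.1734 - 0.02*50.7737 = 2.1579
f(-1.5011, 2.1579) = 2*(-1.5011)^2 + 8*2.1579^2 = 41.7582


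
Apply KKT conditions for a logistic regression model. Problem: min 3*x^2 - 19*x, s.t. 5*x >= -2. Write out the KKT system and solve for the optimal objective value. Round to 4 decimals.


Step 1: Try lambda = 0 (constraint inactive).
Stationarity: 2*3*x - 19 = 0
x* = 19/(2*3) = 19/6 = 3.1667 (rounded; the exact value 19/6 is used below)
Check constraint: 5*3.1667 = 15.8335 >= -2 -- satisfied.
Step 2: Compute optimal value.
f(x*) = 3*(19/6)^2 - 19*(19/6) = -30.0833


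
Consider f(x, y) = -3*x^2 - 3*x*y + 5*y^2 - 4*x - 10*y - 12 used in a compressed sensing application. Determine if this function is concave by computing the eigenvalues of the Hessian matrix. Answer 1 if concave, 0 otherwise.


The Hessian of f(x,y) = -3*x^2 - 3*x*y + 5*y^2 - 4*x - 10*y - 12 is:
H = [[-6, -3], [-3, 10]]
Trace = -6 + 10 = 4
Determinant = -6*10 - (-3)^2 = -69
Discriminant = (4)^2 - 4*-69 = 292.0
Eigenvalues: lambda_1 = -6.544, lambda_2 = 10.544
The function is not concave.

0


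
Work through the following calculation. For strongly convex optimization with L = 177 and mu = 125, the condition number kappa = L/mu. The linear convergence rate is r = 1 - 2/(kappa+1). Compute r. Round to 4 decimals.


Step 1: Compute the condition number.
kappa = L/mu = 177/125 = 1.416
Step 2: Compute the convergence rate.
r = 1 - 2/(kappa + 1) = 1 - 2*mu/(L + mu) = (L - mu)/(L + mu) = 52/302 = 0.1722


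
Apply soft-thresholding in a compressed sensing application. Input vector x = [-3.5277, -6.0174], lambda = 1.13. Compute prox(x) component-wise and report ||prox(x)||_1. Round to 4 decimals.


Soft-thresholding with lambda = 1.13:
prox(-3.5277) = sign(-3.5277)*max(|-3.5277| - 1.13, 0) = -2.3977
prox(-6.0174) = sign(-6.0174)*max(|-6.0174| - 1.13, 0) = -4.8874
prox(x) = [-2.3977, -4.8874]
||prox(x)||_1 = 2.3977 + 4.8874 = 7.2851


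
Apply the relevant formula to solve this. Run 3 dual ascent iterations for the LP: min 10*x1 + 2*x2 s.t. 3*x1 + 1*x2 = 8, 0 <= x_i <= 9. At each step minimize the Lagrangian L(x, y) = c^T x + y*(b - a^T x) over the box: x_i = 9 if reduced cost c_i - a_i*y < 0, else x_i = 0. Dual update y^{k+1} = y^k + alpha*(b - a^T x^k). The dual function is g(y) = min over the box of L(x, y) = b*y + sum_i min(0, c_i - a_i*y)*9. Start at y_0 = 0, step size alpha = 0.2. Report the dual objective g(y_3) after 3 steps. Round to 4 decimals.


Dual ascent for LP: min 10*x1 + 2*x2, 3*x1 + 1*x2 = 8, 0 <= x_i <= 9
Step 1: y^k = 0.0, reduced costs: (10.0, 2.0)
  x^k = (0.0, 0.0), subgradient = b - a^T x = 8.0
  y^{k+1} = 0.0 + 0.2*8.0 = 1.6
Step 2: y^k = 1.6, reduced costs: (5.2, 0.4)
  x^k = (0.0, 0.0), subgradient = b - a^T x = 8.0
  y^{k+1} = 1.6 + 0.2*8.0 = 3.2
Step 3: y^k = 3.2, reduced costs: (0.4, -1.2)
  x^k = (0.0, 9.0), subgradient = b - a^T x = -1.0
  y^{k+1} = 3.2 + 0.2*-1.0 = 3.0
Dual objective at y_3 = 3.0: reduced costs (1.0, -1.0), box minimizer x = (0.0, 9.0)
g(y_3) = b*y + (c1 - a1*y)*x1 + (c2 - a2*y)*x2 = 8*3.0 + 1.0*0.0 + (-1.0)*9.0 = 24.0 + 0.0 - 9.0 = 15.0


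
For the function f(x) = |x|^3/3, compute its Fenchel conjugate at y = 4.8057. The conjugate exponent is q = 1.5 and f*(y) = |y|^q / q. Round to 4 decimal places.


The conjugate exponent q satisfies 1/p + 1/q = 1.
p = 3, so q = 3/(3 - 1) = 1.5
|y|^q = 4.8057^1.5 = 10.535
f*(4.8057) = 10.535 / 1.5 = 7.0233


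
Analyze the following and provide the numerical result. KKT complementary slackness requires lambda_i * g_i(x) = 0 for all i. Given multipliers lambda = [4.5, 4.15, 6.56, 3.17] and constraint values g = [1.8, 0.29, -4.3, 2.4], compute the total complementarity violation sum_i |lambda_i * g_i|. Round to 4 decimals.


KKT complementary slackness check:
lambda_1 * g_1 = 4.5 * 1.8 = 8.1
lambda_2 * g_2 = 4.15 * 0.29 = 1.2035
lambda_3 * g_3 = 6.56 * -4.3 = -28.208
lambda_4 * g_4 = 3.17 * 2.4 = 7.608
Total violation = 8.1 + 1.2035 + 28.208 + 7.608 = 45.1195


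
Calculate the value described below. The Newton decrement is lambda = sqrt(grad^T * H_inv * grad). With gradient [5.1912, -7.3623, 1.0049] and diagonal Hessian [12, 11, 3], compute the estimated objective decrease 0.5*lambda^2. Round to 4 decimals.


Step 1: H is diagonal, so H^(-1) * g = [0.4326, -0.6693, 0.335].
Step 2: g^T H^(-1) g = sum_i g_i^2 / H_ii
  = (5.1912)^2/12 + (-7.3623)^2/11 + (1.0049)^2/3
  = 2.2457 + 4.9276 + 0.3366 = 7.5099
Step 3: Objective decrease = 0.5 * g^T H^(-1) g = 3.755


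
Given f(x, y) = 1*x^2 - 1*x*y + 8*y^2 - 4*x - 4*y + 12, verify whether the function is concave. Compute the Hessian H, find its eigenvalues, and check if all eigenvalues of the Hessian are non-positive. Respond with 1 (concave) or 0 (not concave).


The Hessian of f(x,y) = 1*x^2 - 1*x*y + 8*y^2 - 4*x - 4*y + 12 is:
H = [[2, -1], [-1, 16]]
Trace = 2 + 16 = 18
Determinant = 2*16 - (-1)^2 = 31
Discriminant = (18)^2 - 4*31 = 200.0
Eigenvalues: lambda_1 = 1.9289, lambda_2 = 16.0711
The function is not concave.

0


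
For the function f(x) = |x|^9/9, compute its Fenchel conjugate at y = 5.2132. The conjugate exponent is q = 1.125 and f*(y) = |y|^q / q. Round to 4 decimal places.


The conjugate exponent q satisfies 1/p + 1/q = 1.
p = 9, so q = 9/(9 - 1) = 1.125
|y|^q = 5.2132^1.125 = 6.4083
f*(5.2132) = 6.4083 / 1.125 = 5.6963


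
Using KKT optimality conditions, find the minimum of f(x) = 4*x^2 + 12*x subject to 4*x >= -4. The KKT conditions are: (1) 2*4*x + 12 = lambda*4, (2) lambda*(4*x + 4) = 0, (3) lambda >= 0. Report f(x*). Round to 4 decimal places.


Step 1: Try lambda = 0 (constraint inactive).
x_unc = -12/(2*4) = -1.5
Check: 4*-1.5 = -6.0 < -4 -- violated!
Step 2: Constraint must be active: 4*x = -4
x* = -4/4 = -1.0
lambda = (2*4*(-1.0) + 12)/4 = 1.0
Step 3: Compute optimal value.
f(x*) = 4*(-1.0)^2 + 12*(-1.0) = -8.0


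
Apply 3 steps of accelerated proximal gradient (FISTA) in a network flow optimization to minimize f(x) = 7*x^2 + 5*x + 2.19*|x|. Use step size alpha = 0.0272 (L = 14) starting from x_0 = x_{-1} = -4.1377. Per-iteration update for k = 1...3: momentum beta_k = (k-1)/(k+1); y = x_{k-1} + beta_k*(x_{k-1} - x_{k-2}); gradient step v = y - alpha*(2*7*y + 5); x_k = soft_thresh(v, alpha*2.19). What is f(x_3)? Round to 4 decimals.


FISTA on f(x) = 7*x^2 + 5*x + 2.19*|x|
L = 14, alpha = 0.0272
Iteration 1: beta = 0.0, y = -4.1377 + 0.0*(-4.1377 + 4.1377) = -4.1377
  grad(y) = -52.9278, v = y - alpha*grad = -2.6981
  prox(v) = soft_thresh(-2.6981, 0.0596) = -2.6385
Iteration 2: beta = 0.3333, y = -2.6385 + 0.3333*(-2.6385 + 4.1377) = -2.1388
  grad(y) = -24.9427, v = y - alpha*grad = -1.4603
  prox(v) = soft_thresh(-1.4603, 0.0596) = -1.4008
Iteration 3: beta = 0.5, y = -1.4008 + 0.5*(-1.4008 + 2.6385) = -0.7819
  grad(y) = -5.9463, v = y - alpha*grad = -0.6201
  prox(v) = soft_thresh(-0.6201, 0.0596) = -0.5606
f(x_3) = 7*(-0.5606)^2 + 5*(-0.5606) + 2.19*|-0.5606| = 0.6245


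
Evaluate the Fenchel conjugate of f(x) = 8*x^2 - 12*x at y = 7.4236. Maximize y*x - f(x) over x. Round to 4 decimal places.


f*(y) = sup_x {y*x - a*x^2 - b*x} = sup_x {(y-b)*x - a*x^2}
FOC: (y - b) - 2a*x = 0 => x* = (y - b)/(2a)
x* = (7.4236 + 12)/(2*8) = 1.214
f*(7.4236) = (y-b)^2/(4a) = (7.4236 + 12)^2/(4*8)
= 377.2762/32 = 11.7899


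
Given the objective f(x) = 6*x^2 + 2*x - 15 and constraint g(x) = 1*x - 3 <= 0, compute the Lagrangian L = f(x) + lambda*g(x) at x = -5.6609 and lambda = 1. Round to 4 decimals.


Step 1: Evaluate f(x).
f(-5.6609) = 6*(-5.6609)^2 + 2*(-5.6609) - 15 = 165.9529
Step 2: Evaluate g(x).
g(-5.6609) = 1*-5.6609 - 3 = -8.6609
Step 3: Compute Lagrangian.
L = 165.9529 + 1*-8.6609 = 157.292


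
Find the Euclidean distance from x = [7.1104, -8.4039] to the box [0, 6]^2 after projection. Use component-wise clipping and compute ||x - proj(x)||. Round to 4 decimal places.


Project each component onto [0, 6].
clip(7.1104) = 6.0, clip(-8.4039) = 0.0
Projection = [6.0, 0.0]
Squared diffs: [1.233, 70.6255]
Distance = sqrt(71.8585) = 8.4769


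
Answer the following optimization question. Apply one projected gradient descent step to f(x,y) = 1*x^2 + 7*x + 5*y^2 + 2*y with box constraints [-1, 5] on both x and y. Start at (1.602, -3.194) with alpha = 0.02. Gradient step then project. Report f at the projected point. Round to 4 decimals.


Step 1: Compute gradient at (1.602, -3.194).
grad_x = 2*1*1.602 + 7 = 10.204
grad_y = 2*5*-3.194 + 2 = -29.94
Step 2: Gradient step.
x_raw = 1.602 - 0.02*10.204 = 1.3979
y_raw = -3.194 - 0.02*-29.94 = -2.5952
Step 3: Project onto [-1, 5].
x_proj = clip(1.3979) = 1.3979
y_proj = clip(-2.5952) = -1.0
Step 4: Evaluate f.
f(1.3979, -1.0) = 14.7396


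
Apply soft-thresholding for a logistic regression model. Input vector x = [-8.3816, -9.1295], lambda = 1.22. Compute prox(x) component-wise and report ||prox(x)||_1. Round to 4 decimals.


Soft-thresholding with lambda = 1.22:
prox(-8.3816) = sign(-8.3816)*max(|-8.3816| - 1.22, 0) = -7.1616
prox(-9.1295) = sign(-9.1295)*max(|-9.1295| - 1.22, 0) = -7.9095
prox(x) = [-7.1616, -7.9095]
||prox(x)||_1 = 7.1616 + 7.9095 = 15.0711


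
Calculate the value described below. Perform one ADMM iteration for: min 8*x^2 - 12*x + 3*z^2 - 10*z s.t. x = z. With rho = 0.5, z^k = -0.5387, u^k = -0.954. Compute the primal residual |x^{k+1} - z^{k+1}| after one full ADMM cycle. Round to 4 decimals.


ADMM iteration with rho = 0.5, z^k = -0.5387, u^k = -0.954
Step 1: x-update.
Minimize 8*x^2 - 12*x + (0.5/2)*(x + 0.5387 - 0.954)^2
FOC: (2*8 + 0.5)*x = 12 + 0.5*(-0.5387 + 0.954)
x^{k+1} = 0.7399
Step 2: z-update.
Minimize 3*z^2 - 10*z + (0.5/2)*(0.7399 - z - 0.954)^2
FOC: (2*3 + 0.5)*z = 10 + 0.5*(0.7399 - 0.954)
z^{k+1} = 1.522
Step 3: u-update.
u^{k+1} = -0.954 + 0.7399 - 1.522 = -1.7361
Step 4: Primal residual = |0.7399 - 1.522| = 0.7821


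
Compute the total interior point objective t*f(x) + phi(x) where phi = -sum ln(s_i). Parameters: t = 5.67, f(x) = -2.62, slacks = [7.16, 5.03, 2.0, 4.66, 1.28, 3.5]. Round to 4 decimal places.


Step 1: Compute log-barrier.
ln values: [1.9685, 1.6154, 0.6931, 1.539, 0.2469, 1.2528]
phi = -(1.9685 + 1.6154 + 0.6931 + 1.539 + 0.2469 + 1.2528) = -7.3157
Step 2: Compute augmented objective.
t*f(x) = 5.67*-2.62 = -14.8554
Total = -14.8554 - 7.3157 = -22.1711


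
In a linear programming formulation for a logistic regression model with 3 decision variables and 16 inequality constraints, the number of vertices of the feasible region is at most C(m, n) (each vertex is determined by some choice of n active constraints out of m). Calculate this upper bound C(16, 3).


Each vertex corresponds to some choice of n active constraints out of m, so the number of vertices is at most C(m, n) = m! / (n!(m-n)!).
m = 16, n = 3
Numerator: 16 * 15 * 14
Denominator: 3! = 6
C(16, 3) = 560


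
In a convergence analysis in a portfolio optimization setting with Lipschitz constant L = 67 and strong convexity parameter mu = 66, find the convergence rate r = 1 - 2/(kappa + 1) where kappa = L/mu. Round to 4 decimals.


Step 1: Compute the condition number.
kappa = L/mu = 67/66 = 1.0152
Step 2: Compute the convergence rate.
r = 1 - 2/(kappa + 1) = 1 - 2*mu/(L + mu) = (L - mu)/(L + mu) = 1/133 = 0.0075


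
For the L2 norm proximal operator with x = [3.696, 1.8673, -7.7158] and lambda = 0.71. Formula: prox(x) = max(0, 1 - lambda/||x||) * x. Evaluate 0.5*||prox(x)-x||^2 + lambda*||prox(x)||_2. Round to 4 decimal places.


Step 1: Compute ||x||.
||x|| = 8.7568
Step 2: Compute scaling factor.
scale = max(0, 1 - 0.71/8.7568) = 0.9189
Step 3: prox(x) = [3.3963, 1.7159, -7.0902]
||prox(x)|| = 8.0468
Step 4: Proximal objective.
0.5*||prox-x||^2 = 0.2521
lambda*||prox|| = 5.7132
Total = 5.9652


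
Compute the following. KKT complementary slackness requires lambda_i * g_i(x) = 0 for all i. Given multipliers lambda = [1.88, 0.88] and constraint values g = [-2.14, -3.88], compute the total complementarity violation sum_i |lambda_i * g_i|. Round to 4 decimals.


KKT complementary slackness check:
lambda_1 * g_1 = 1.88 * -2.14 = -4.0232
lambda_2 * g_2 = 0.88 * -3.88 = -3.4144
Total violation = 4.0232 + 3.4144 = 7.4376


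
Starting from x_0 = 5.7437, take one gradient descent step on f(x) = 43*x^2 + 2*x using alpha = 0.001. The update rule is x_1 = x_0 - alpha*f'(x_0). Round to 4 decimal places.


We compute the gradient at x_0 and apply the update.
f'(x) = 86*x + 2
f'(5.7437) = 86*5.7437 + 2 = 495.9582
x_1 = 5.7437 - 0.001*495.9582 = 5.2477


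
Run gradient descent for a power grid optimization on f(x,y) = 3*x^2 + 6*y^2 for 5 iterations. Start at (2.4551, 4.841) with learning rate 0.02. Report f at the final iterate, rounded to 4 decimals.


Gradient descent on f(x,y) = 3*x^2 + 6*y^2.
Starting point: (2.4551, 4.841), alpha = 0.02
Step 1: grad_x = 2*3*2.4551 = 14.7306, grad_y = 2*6*4.841 = 58.092
  x_1 = 2.4551 - 0.02*14.7306 = 2.1605
  y_1 = 4.841 - 0.02*58.092 = 3.6792
Step 2: grad_x = 2*3*2.1605 = 12.9629, grad_y = 2*6*3.6792 = 44.1499
  x_2 = 2.1605 - 0.02*12.9629 = 1.9012
  y_2 = 3.6792 - 0.02*44.1499 = 2.7962
Step 3: grad_x = 2*3*1.9012 = 11.4074, grad_y = 2*6*2.7962 = 33.5539
  x_3 = 1.9012 - 0.02*11.4074 = 1.6731
  y_3 = 2.7962 - 0.02*33.5539 = 2.1251
Step 4: grad_x = 2*3*1.6731 = 10.0385, grad_y = 2*6*2.1251 = 25.501
  x_4 = 1.6731 - 0.02*10.0385 = 1.4723
  y_4 = 2.1251 - 0.02*25.501 = 1.6151
Step 5: grad_x = 2*3*1.4723 = 8.8339, grad_y = 2*6*1.6151 = 19.3808
  x_5 = 1.4723 - 0.02*8.8339 = 1.2956
  y_5 = 1.6151 - 0.02*19.3808 = 1.2274
f(1.2956, 1.2274) = 3*1.2956^2 + 6*1.2274^2 = 14.0758


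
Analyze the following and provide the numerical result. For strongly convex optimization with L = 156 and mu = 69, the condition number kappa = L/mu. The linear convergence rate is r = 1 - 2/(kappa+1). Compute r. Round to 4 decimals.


Step 1: Compute the condition number.
kappa = L/mu = 156/69 = 2.2609
Step 2: Compute the convergence rate.
r = 1 - 2/(kappa + 1) = 1 - 2*mu/(L + mu) = (L - mu)/(L + mu) = 87/225 = 0.3867


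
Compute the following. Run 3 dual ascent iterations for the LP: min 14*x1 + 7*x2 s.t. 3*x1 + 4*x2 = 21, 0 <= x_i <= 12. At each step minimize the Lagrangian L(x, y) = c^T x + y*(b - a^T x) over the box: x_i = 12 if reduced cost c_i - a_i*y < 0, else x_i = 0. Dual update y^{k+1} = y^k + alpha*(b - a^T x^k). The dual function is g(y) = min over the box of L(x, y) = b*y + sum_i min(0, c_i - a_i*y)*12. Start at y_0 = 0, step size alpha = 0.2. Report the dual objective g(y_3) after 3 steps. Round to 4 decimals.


Dual ascent for LP: min 14*x1 + 7*x2, 3*x1 + 4*x2 = 21, 0 <= x_i <= 12
Step 1: y^k = 0.0, reduced costs: (14.0, 7.0)
  x^k = (0.0, 0.0), subgradient = b - a^T x = 21.0
  y^{k+1} = 0.0 + 0.2*21.0 = 4.2
Step 2: y^k = 4.2, reduced costs: (1.4, -9.8)
  x^k = (0.0, 12.0), subgradient = b - a^T x = -27.0
  y^{k+1} = 4.2 + 0.2*-27.0 = -1.2
Step 3: y^k = -1.2, reduced costs: (17.6, 11.8)
  x^k = (0.0, 0.0), subgradient = b - a^T x = 21.0
  y^{k+1} = -1.2 + 0.2*21.0 = 3.0
Dual objective at y_3 = 3.0: reduced costs (5.0, -5.0), box minimizer x = (0.0, 12.0)
g(y_3) = b*y + (c1 - a1*y)*x1 + (c2 - a2*y)*x2 = 21*3.0 + 5.0*0.0 + (-5.0)*12.0 = 63.0 + 0.0 - 60.0 = 3.0


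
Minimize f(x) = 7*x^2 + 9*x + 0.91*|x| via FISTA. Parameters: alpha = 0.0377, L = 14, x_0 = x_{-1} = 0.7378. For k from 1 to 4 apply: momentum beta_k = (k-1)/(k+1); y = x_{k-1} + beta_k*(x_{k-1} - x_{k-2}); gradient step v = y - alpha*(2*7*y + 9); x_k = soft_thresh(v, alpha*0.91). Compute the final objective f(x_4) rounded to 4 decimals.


FISTA on f(x) = 7*x^2 + 9*x + 0.91*|x|
L = 14, alpha = 0.0377
Iteration 1: beta = 0.0, y = 0.7378 + 0.0*(0.7378 - 0.7378) = 0.7378
  grad(y) = 19.3292, v = y - alpha*grad = 0.0091
  prox(v) = soft_thresh(0.0091, 0.0343) = 0.0
Iteration 2: beta = 0.3333, y = 0.0 + 0.3333*(0.0 - 0.7378) = -0.2459
  grad(y) = 5.5569, v = y - alpha*grad = -0.4554
  prox(v) = soft_thresh(-0.4554, 0.0343) = -0.4211
Iteration 3: beta = 0.5, y = -0.4211 + 0.5*(-0.4211 - 0.0) = -0.6317
  grad(y) = 0.1564, v = y - alpha*grad = -0.6376
  prox(v) = soft_thresh(-0.6376, 0.0343) = -0.6033
Iteration 4: beta = 0.6, y = -0.6033 + 0.6*(-0.6033 + 0.4211) = -0.7126
  grad(y) = -0.9759, v = y - alpha*grad = -0.6758
  prox(v) = soft_thresh(-0.6758, 0.0343) = -0.6415
f(x_4) = 7*(-0.6415)^2 + 9*(-0.6415) + 0.91*|-0.6415| = -2.3091


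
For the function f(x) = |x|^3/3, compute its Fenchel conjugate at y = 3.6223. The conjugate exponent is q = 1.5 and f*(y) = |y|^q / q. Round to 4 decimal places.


The conjugate exponent q satisfies 1/p + 1/q = 1.
p = 3, so q = 3/(3 - 1) = 1.5
|y|^q = 3.6223^1.5 = 6.8941
f*(3.6223) = 6.8941 / 1.5 = 4.5961


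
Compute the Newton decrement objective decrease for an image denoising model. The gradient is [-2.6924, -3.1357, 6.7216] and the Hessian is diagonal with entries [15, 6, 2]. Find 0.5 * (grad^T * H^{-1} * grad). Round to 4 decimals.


Step 1: H is diagonal, so H^(-1) * g = [-0.1795, -0.5226, 3.3608].
Step 2: g^T H^(-1) g = sum_i g_i^2 / H_ii
  = (-2.6924)^2/15 + (-3.1357)^2/6 + (6.7216)^2/2
  = 0.4833 + 1.6388 + 22.59 = 24.712
Step 3: Objective decrease = 0.5 * g^T H^(-1) g = 12.356


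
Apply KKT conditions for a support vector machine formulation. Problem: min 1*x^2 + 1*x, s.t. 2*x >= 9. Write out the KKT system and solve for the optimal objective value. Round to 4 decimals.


Step 1: Try lambda = 0 (constraint inactive).
x_unc = -1/(2*1) = -0.5
Check: 2*-0.5 = -1.0 < 9 -- violated!
Step 2: Constraint must be active: 2*x = 9
x* = 9/2 = 4.5
lambda = (2*1*4.5 + 1)/2 = 5.0
Step 3: Compute optimal value.
f(x*) = 1*4.5^2 + 1*4.5 = 24.75


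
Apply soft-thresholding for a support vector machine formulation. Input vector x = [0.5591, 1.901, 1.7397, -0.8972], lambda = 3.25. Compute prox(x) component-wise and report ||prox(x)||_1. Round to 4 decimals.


Soft-thresholding with lambda = 3.25:
prox(0.5591) = sign(0.5591)*max(|0.5591| - 3.25, 0) = 0.0
prox(1.901) = sign(1.901)*max(|1.901| - 3.25, 0) = 0.0
prox(1.7397) = sign(1.7397)*max(|1.7397| - 3.25, 0) = 0.0
prox(-0.8972) = sign(-0.8972)*max(|-0.8972| - 3.25, 0) = 0.0
prox(x) = [0.0, 0.0, 0.0, 0.0]
||prox(x)||_1 = 0.0 + 0.0 + 0.0 + 0.0 = 0.0


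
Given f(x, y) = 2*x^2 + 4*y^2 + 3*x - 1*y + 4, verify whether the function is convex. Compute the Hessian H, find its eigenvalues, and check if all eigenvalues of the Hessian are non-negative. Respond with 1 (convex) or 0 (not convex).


The Hessian of f(x,y) = 2*x^2 + 4*y^2 + 3*x - 1*y + 4 is:
H = [[4, 0], [0, 8]]
Trace = 4 + 8 = 12
Determinant = 4*8 - (0)^2 = 32
Discriminant = (12)^2 - 4*32 = 16.0
Eigenvalues: lambda_1 = 4.0, lambda_2 = 8.0
The function is convex.

1


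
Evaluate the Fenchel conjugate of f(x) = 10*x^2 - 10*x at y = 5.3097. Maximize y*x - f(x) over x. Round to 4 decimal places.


f*(y) = sup_x {y*x - a*x^2 - b*x} = sup_x {(y-b)*x - a*x^2}
FOC: (y - b) - 2a*x = 0 => x* = (y - b)/(2a)
x* = (5.3097 + 10)/(2*10) = 0.7655
f*(5.3097) = (y-b)^2/(4a) = (5.3097 + 10)^2/(4*10)
= 234.3869/40 = 5.8597


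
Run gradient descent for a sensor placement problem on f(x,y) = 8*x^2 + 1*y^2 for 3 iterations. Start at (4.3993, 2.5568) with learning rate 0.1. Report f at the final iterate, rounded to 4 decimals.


Gradient descent on f(x,y) = 8*x^2 + 1*y^2.
Starting point: (4.3993, 2.5568), alpha = 0.1
Step 1: grad_x = 2*8*4.3993 = 70.3888, grad_y = 2*1*2.5568 = 5.1136
  x_1 = 4.3993 - 0.1*70.3888 = -2.6396
  y_1 = 2.5568 - 0.1*5.1136 = 2.0454
Step 2: grad_x = 2*8*-2.6396 = -42.2333, grad_y = 2*1*2.0454 = 4.0909
  x_2 = -2.6396 - 0.1*-42.2333 = 1.5837
  y_2 = 2.0454 - 0.1*4.0909 = 1.6364
Step 3: grad_x = 2*8*1.5837 = 25.34, grad_y = 2*1*1.6364 = 3.2727
  x_3 = 1.5837 - 0.1*25.34 = -0.9502
  y_3 = 1.6364 - 0.1*3.2727 = 1.3091
f(-0.9502, 1.3091) = 8*(-0.9502)^2 + 1*1.3091^2 = 8.9375


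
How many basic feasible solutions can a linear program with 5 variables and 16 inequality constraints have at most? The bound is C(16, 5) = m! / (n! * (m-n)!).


Each vertex corresponds to some choice of n active constraints out of m, so the number of vertices is at most C(m, n) = m! / (n!(m-n)!).
m = 16, n = 5
Numerator: 16 * 15 * 14 * 13 * 12
Denominator: 5! = 120
C(16, 5) = 4368


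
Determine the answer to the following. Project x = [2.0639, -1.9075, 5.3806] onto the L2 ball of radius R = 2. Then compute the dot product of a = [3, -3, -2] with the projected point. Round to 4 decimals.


Step 1: Compute ||x|| (intermediates to 6 decimals).
||x|| = sqrt(2.0639^2 + (-1.9075)^2 + 5.3806^2) = 6.070346
Step 2: Project.
Since ||x|| > R, scale = R/||x|| = 2/6.070346 = 0.329471, proj(x) = scale * x
proj(x) = [0.679995, -0.628466, 1.772752]
Step 3: Dot product.
a^T * proj(x) = 3*0.679995 - 3*(-0.628466) - 2*1.772752 = 0.3799


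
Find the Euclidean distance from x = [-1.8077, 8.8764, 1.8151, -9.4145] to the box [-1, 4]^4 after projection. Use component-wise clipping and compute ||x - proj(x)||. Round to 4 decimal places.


Project each component onto [-1, 4].
clip(-1.8077) = -1.0, clip(8.8764) = 4.0, clip(1.8151) = 1.8151, clip(-9.4145) = -1.0
Projection = [-1.0, 4.0, 1.8151, -1.0]
Squared diffs: [0.6524, 23.7793, 0.0, 70.8038]
Distance = sqrt(95.2355) = 9.7589


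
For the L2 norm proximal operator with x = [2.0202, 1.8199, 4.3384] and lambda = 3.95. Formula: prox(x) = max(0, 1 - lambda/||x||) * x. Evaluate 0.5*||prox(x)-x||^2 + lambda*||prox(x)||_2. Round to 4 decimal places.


Step 1: Compute ||x||.
||x|| = 5.1201
Step 2: Compute scaling factor.
scale = max(0, 1 - 3.95/5.1201) = 0.2285
Step 3: prox(x) = [0.4617, 0.4159, 0.9914]
||prox(x)|| = 1.1701
Step 4: Proximal objective.
0.5*||prox-x||^2 = 7.8013
lambda*||prox|| = 4.6219
Total = 12.423


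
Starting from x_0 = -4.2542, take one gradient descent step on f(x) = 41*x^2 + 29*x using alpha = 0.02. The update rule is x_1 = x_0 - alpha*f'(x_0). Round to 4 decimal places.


We compute the gradient at x_0 and apply the update.
f'(x) = 82*x + 29
f'(-4.2542) = 82*-4.2542 + 29 = -319.8444
x_1 = -4.2542 - 0.02*-319.8444 = 2.1427


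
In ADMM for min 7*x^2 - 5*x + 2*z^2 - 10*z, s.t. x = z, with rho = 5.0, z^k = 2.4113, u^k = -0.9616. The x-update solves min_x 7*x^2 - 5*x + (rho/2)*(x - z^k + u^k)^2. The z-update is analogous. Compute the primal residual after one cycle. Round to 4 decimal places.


ADMM iteration with rho = 5.0, z^k = 2.4113, u^k = -0.9616
Step 1: x-update.
Minimize 7*x^2 - 5*x + (5.0/2)*(x - 2.4113 - 0.9616)^2
FOC: (2*7 + 5.0)*x = 5 + 5.0*(2.4113 + 0.9616)
x^{k+1} = 1.1508
Step 2: z-update.
Minimize 2*z^2 - 10*z + (5.0/2)*(1.1508 - z - 0.9616)^2
FOC: (2*2 + 5.0)*z = 10 + 5.0*(1.1508 - 0.9616)
z^{k+1} = 1.2162
Step 3: u-update.
u^{k+1} = -0.9616 + 1.1508 - 1.2162 = -1.027
Step 4: Primal residual = |1.1508 - 1.2162| = 0.0654


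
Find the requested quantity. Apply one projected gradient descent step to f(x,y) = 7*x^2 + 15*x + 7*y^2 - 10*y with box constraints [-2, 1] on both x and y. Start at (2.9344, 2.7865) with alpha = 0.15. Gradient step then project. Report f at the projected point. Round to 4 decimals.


Step 1: Compute gradient at (2.9344, 2.7865).
grad_x = 2*7*2.9344 + 15 = 56.0816
grad_y = 2*7*2.7865 - 10 = 29.011
Step 2: Gradient step.
x_raw = 2.9344 - 0.15*56.0816 = -5.4778
y_raw = 2.7865 - 0.15*29.011 = -1.5652
Step 3: Project onto [-2, 1].
x_proj = clip(-5.4778) = -2.0
y_proj = clip(-1.5652) = -1.5652
Step 4: Evaluate f.
f(-2.0, -1.5652) = 30.7994


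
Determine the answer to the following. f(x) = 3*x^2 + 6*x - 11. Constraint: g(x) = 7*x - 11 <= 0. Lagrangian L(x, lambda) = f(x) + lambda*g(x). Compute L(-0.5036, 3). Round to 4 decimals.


Step 1: Evaluate f(x).
f(-0.5036) = 3*(-0.5036)^2 + 6*(-0.5036) - 11 = -13.2608
Step 2: Evaluate g(x).
g(-0.5036) = 7*-0.5036 - 11 = -14.5252
Step 3: Compute Lagrangian.
L = -13.2608 + 3*-14.5252 = -56.8364


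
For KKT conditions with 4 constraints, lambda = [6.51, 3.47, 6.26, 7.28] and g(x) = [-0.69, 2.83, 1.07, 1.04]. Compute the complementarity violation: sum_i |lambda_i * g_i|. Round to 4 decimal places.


KKT complementary slackness check:
lambda_1 * g_1 = 6.51 * -0.69 = -4.4919
lambda_2 * g_2 = 3.47 * 2.83 = 9.8201
lambda_3 * g_3 = 6.26 * 1.07 = 6.6982
lambda_4 * g_4 = 7.28 * 1.04 = 7.5712
Total violation = 4.4919 + 9.8201 + 6.6982 + 7.5712 = 28.5814


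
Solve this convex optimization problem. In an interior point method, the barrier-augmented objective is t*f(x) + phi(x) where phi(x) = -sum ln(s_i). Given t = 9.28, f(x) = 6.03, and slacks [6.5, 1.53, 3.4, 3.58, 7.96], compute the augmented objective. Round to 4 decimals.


Step 1: Compute log-barrier.
ln values: [1.8718, 0.4253, 1.2238, 1.2754, 2.0744]
phi = -(1.8718 + 0.4253 + 1.2238 + 1.2754 + 2.0744) = -6.8706
Step 2: Compute augmented objective.
t*f(x) = 9.28*6.03 = 55.9584
Total = 55.9584 - 6.8706 = 49.0878


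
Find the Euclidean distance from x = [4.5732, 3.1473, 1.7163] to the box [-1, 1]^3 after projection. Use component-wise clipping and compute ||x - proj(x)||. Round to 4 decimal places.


Project each component onto [-1, 1].
clip(4.5732) = 1.0, clip(3.1473) = 1.0, clip(1.7163) = 1.0
Projection = [1.0, 1.0, 1.0]
Squared diffs: [12.7678, 4.6109, 0.5131]
Distance = sqrt(17.8918) = 4.2299


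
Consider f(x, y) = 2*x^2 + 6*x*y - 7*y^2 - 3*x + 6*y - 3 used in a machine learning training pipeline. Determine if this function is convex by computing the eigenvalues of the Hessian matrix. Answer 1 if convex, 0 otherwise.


The Hessian of f(x,y) = 2*x^2 + 6*x*y - 7*y^2 - 3*x + 6*y - 3 is:
H = [[4, 6], [6, -14]]
Trace = 4 - 14 = -10
Determinant = 4*-14 - (6)^2 = -92
Discriminant = (-10)^2 - 4*-92 = 468.0
Eigenvalues: lambda_1 = -15.8167, lambda_2 = 5.8167
The function is not convex.

0


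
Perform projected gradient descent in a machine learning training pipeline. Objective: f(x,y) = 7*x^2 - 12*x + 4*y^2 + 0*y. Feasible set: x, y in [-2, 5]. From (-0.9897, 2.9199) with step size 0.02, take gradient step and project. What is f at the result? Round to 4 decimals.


Step 1: Compute gradient at (-0.9897, 2.9199).
grad_x = 2*7*-0.9897 - 12 = -25.8558
grad_y = 2*4*2.9199 + 0 = 23.3592
Step 2: Gradient step.
x_raw = -0.9897 - 0.02*-25.8558 = -0.4726
y_raw = 2.9199 - 0.02*23.3592 = 2.4527
Step 3: Project onto [-2, 5].
x_proj = clip(-0.4726) = -0.4726
y_proj = clip(2.4527) = 2.4527
Step 4: Evaluate f.
f(-0.4726, 2.4527) = 31.2976


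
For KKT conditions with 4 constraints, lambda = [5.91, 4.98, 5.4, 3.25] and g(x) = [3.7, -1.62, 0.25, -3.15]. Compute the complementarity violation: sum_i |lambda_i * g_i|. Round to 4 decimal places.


KKT complementary slackness check:
lambda_1 * g_1 = 5.91 * 3.7 = 21.867
lambda_2 * g_2 = 4.98 * -1.62 = -8.0676
lambda_3 * g_3 = 5.4 * 0.25 = 1.35
lambda_4 * g_4 = 3.25 * -3.15 = -10.2375
Total violation = 21.867 + 8.0676 + 1.35 + 10.2375 = 41.5221


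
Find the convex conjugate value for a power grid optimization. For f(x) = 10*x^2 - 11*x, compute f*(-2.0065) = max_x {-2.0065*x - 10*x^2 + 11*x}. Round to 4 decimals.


f*(y) = sup_x {y*x - a*x^2 - b*x} = sup_x {(y-b)*x - a*x^2}
FOC: (y - b) - 2a*x = 0 => x* = (y - b)/(2a)
x* = (-2.0065 + 11)/(2*10) = 0.4497
f*(-2.0065) = (y-b)^2/(4a) = (-2.0065 + 11)^2/(4*10)
= 80.883/40 = 2.0221
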